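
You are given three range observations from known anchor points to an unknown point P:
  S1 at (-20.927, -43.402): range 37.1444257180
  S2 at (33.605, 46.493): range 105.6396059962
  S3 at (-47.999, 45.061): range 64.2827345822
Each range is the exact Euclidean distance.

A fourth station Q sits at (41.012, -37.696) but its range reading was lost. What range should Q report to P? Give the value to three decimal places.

eq1: (x + 20.927)² + (y + 43.402)² = 37.1444257180²
eq2: (x − 33.605)² + (y − 46.493)² = 105.6396059962²
eq3: (x + 47.999)² + (y − 45.061)² = 64.2827345822²
eq1−eq3, eq1−eq2 (x²,y² cancel):
  -54.144·x + 176.926·y = -739.836814
  109.064·x + 179.790·y = -8810.795852
det = -54.144·179.790 − 176.926·109.064 = -29030.807024
x = (-739.836814·179.790 − 176.926·-8810.795852) / -29030.807024 = -49.114846
y = (-54.144·-8810.795852 − -739.836814·109.064) / -29030.807024 = -19.212049
|P − Q| = √((-49.114846 − 41.012)² + (-19.212049 − -37.696)²) = 92.002743

92.003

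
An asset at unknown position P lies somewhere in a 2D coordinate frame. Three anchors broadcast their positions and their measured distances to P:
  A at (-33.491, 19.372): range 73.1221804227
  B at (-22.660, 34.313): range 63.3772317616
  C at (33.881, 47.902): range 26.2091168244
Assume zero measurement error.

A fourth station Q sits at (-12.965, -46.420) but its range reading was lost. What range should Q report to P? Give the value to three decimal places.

86.516

eq1: (x + 33.491)² + (y − 19.372)² = 73.1221804227²
eq2: (x + 22.660)² + (y − 34.313)² = 63.3772317616²
eq3: (x − 33.881)² + (y − 47.902)² = 26.2091168244²
eq2−eq1, eq2−eq3 (x²,y² cancel):
  -21.662·x − 29.882·y = -1524.115868
  113.082·x + 27.178·y = 5081.421897
det = -21.662·27.178 − -29.882·113.082 = 2790.386488
x = (-1524.115868·27.178 − -29.882·5081.421897) / 2790.386488 = 39.571804
y = (-21.662·5081.421897 − -1524.115868·113.082) / 2790.386488 = 22.318166
|P − Q| = √((39.571804 − -12.965)² + (22.318166 − -46.420)²) = 86.516191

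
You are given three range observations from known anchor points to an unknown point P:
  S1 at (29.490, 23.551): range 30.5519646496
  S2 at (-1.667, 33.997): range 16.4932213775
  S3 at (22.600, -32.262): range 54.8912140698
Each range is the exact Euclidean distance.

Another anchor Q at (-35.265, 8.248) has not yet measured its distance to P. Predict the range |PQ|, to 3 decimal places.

36.020

eq1: (x − 29.490)² + (y − 23.551)² = 30.5519646496²
eq2: (x + 1.667)² + (y − 33.997)² = 16.4932213775²
eq3: (x − 22.600)² + (y + 32.262)² = 54.8912140698²
eq3−eq2, eq3−eq1 (x²,y² cancel):
  -48.534·x + 132.518·y = 2347.997285
  13.780·x + 111.626·y = 1952.335895
det = -48.534·111.626 − 132.518·13.780 = -7243.754324
x = (2347.997285·111.626 − 132.518·1952.335895) / -7243.754324 = -0.466319
y = (-48.534·1952.335895 − 2347.997285·13.780) / -7243.754324 = 17.547541
|P − Q| = √((-0.466319 − -35.265)² + (17.547541 − 8.248)²) = 36.019851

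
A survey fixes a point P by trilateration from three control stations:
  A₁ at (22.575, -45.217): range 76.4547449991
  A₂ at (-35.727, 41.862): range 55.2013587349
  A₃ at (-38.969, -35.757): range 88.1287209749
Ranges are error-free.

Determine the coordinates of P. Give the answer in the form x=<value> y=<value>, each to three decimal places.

x=18.420 y=31.125

eq1: (x − 22.575)² + (y + 45.217)² = 76.4547449991²
eq2: (x + 35.727)² + (y − 41.862)² = 55.2013587349²
eq3: (x + 38.969)² + (y + 35.757)² = 88.1287209749²
eq2−eq1, eq2−eq3 (x²,y² cancel):
  116.604·x − 174.158·y = -3272.775886
  -6.484·x − 155.238·y = -4951.181017
det = 116.604·-155.238 − -174.158·-6.484 = -19230.612224
x = (-3272.775886·-155.238 − -174.158·-4951.181017) / -19230.612224 = 18.420038
y = (116.604·-4951.181017 − -3272.775886·-6.484) / -19230.612224 = 31.124760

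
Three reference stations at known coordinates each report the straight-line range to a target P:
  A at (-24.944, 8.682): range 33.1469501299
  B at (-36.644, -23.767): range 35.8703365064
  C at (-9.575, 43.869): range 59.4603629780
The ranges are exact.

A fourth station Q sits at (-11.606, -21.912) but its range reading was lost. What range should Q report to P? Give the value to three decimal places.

11.915

eq1: (x + 24.944)² + (y − 8.682)² = 33.1469501299²
eq2: (x + 36.644)² + (y + 23.767)² = 35.8703365064²
eq3: (x + 9.575)² + (y − 43.869)² = 59.4603629780²
eq3−eq1, eq3−eq2 (x²,y² cancel):
  -30.738·x − 70.374·y = 1118.224937
  -54.138·x − 135.272·y = 2140.336963
det = -30.738·-135.272 − -70.374·-54.138 = 348.083124
x = (1118.224937·-135.272 − -70.374·2140.336963) / 348.083124 = -1.839935
y = (-30.738·2140.336963 − 1118.224937·-54.138) / 348.083124 = -15.086098
|P − Q| = √((-1.839935 − -11.606)² + (-15.086098 − -21.912)²) = 11.915074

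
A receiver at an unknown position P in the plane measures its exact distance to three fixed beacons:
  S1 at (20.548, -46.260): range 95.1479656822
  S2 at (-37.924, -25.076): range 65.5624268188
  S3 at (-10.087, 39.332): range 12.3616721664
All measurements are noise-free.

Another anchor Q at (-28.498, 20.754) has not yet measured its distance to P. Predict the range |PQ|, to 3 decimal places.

eq1: (x − 20.548)² + (y + 46.260)² = 95.1479656822²
eq2: (x + 37.924)² + (y + 25.076)² = 65.5624268188²
eq3: (x + 10.087)² + (y − 39.332)² = 12.3616721664²
eq2−eq1, eq2−eq3 (x²,y² cancel):
  116.944·x − 42.368·y = -4259.531211
  55.674·x + 128.816·y = 3727.339113
det = 116.944·128.816 − -42.368·55.674 = 17423.054336
x = (-4259.531211·128.816 − -42.368·3727.339113) / 17423.054336 = -22.428666
y = (116.944·3727.339113 − -4259.531211·55.674) / 17423.054336 = 38.628995
|P − Q| = √((-22.428666 − -28.498)² + (38.628995 − 20.754)²) = 18.877295

18.877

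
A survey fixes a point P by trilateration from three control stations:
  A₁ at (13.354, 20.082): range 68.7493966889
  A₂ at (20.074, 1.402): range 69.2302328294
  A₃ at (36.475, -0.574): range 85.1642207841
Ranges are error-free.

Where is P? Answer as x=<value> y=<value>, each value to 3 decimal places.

x=-48.074 y=-10.789

eq1: (x − 13.354)² + (y − 20.082)² = 68.7493966889²
eq2: (x − 20.074)² + (y − 1.402)² = 69.2302328294²
eq3: (x − 36.475)² + (y + 0.574)² = 85.1642207841²
eq3−eq1, eq3−eq2 (x²,y² cancel):
  -46.242·x + 41.312·y = 1777.325896
  -32.802·x + 3.952·y = 1534.295343
det = -46.242·3.952 − 41.312·-32.802 = 1172.367840
x = (1777.325896·3.952 − 41.312·1534.295343) / 1172.367840 = -48.074346
y = (-46.242·1534.295343 − 1777.325896·-32.802) / 1172.367840 = -10.789311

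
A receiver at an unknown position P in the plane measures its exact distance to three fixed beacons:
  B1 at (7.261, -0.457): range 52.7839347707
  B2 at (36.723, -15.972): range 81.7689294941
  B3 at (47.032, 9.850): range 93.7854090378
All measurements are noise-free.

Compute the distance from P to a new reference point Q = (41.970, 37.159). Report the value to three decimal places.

eq1: (x − 7.261)² + (y + 0.457)² = 52.7839347707²
eq2: (x − 36.723)² + (y + 15.972)² = 81.7689294941²
eq3: (x − 47.032)² + (y − 9.850)² = 93.7854090378²
eq1−eq2, eq1−eq3 (x²,y² cancel):
  58.924·x − 31.030·y = -2349.261518
  79.542·x + 20.614·y = -3753.458625
det = 58.924·20.614 − -31.030·79.542 = 3682.847596
x = (-2349.261518·20.614 − -31.030·-3753.458625) / 3682.847596 = -44.774456
y = (58.924·-3753.458625 − -2349.261518·79.542) / 3682.847596 = -9.314487
|P − Q| = √((-44.774456 − 41.970)² + (-9.314487 − 37.159)²) = 98.409276

98.409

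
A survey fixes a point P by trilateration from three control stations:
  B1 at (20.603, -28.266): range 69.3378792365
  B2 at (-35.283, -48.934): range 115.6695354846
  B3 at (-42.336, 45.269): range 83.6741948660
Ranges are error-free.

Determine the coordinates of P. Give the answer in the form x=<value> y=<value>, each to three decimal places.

eq1: (x − 20.603)² + (y + 28.266)² = 69.3378792365²
eq2: (x + 35.283)² + (y + 48.934)² = 115.6695354846²
eq3: (x + 42.336)² + (y − 45.269)² = 83.6741948660²
eq1−eq2, eq1−eq3 (x²,y² cancel):
  -111.772·x − 41.336·y = -6155.723862
  -125.878·x + 147.070·y = 424.539503
det = -111.772·147.070 − -41.336·-125.878 = -21641.601048
x = (-6155.723862·147.070 − -41.336·424.539503) / -21641.601048 = 41.021620
y = (-111.772·424.539503 − -6155.723862·-125.878) / -21641.601048 = 37.997274

x=41.022 y=37.997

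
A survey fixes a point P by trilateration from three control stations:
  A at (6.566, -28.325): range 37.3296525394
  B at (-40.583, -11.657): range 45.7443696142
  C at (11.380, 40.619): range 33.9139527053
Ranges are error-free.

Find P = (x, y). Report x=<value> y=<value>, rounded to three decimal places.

eq1: (x − 6.566)² + (y + 28.325)² = 37.3296525394²
eq2: (x + 40.583)² + (y + 11.657)² = 45.7443696142²
eq3: (x − 11.380)² + (y − 40.619)² = 33.9139527053²
eq2−eq1, eq2−eq3 (x²,y² cancel):
  94.298·x − 33.336·y = -238.403164
  103.926·x + 104.552·y = 938.933186
det = 94.298·104.552 − -33.336·103.926 = 13323.521632
x = (-238.403164·104.552 − -33.336·938.933186) / 13323.521632 = 0.478458
y = (94.298·938.933186 − -238.403164·103.926) / 13323.521632 = 8.504944

x=0.478 y=8.505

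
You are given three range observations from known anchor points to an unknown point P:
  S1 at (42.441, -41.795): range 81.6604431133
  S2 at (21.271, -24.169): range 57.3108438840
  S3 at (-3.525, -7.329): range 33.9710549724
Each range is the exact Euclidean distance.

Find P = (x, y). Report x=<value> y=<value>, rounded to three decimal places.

x=-35.724 y=-18.158

eq1: (x − 42.441)² + (y + 41.795)² = 81.6604431133²
eq2: (x − 21.271)² + (y + 24.169)² = 57.3108438840²
eq3: (x + 3.525)² + (y + 7.329)² = 33.9710549724²
eq2−eq1, eq2−eq3 (x²,y² cancel):
  42.340·x − 35.252·y = -872.430639
  -49.592·x + 33.680·y = 1160.044115
det = 42.340·33.680 − -35.252·-49.592 = -322.205984
x = (-872.430639·33.680 − -35.252·1160.044115) / -322.205984 = -35.723766
y = (42.340·1160.044115 − -872.430639·-49.592) / -322.205984 = -18.158221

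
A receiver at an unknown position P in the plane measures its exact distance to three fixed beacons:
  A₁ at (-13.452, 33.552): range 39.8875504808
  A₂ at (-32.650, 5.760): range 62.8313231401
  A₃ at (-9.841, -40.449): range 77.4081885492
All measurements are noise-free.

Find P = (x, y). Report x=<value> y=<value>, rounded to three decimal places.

eq1: (x + 13.452)² + (y − 33.552)² = 39.8875504808²
eq2: (x + 32.650)² + (y − 5.760)² = 62.8313231401²
eq3: (x + 9.841)² + (y + 40.449)² = 77.4081885492²
eq1−eq3, eq1−eq2 (x²,y² cancel):
  7.222·x − 148.002·y = -3974.737097
  -38.396·x − 55.584·y = -2564.251392
det = 7.222·-55.584 − -148.002·-38.396 = -6084.112440
x = (-3974.737097·-55.584 − -148.002·-2564.251392) / -6084.112440 = 26.065026
y = (7.222·-2564.251392 − -3974.737097·-38.396) / -6084.112440 = 28.127854

x=26.065 y=28.128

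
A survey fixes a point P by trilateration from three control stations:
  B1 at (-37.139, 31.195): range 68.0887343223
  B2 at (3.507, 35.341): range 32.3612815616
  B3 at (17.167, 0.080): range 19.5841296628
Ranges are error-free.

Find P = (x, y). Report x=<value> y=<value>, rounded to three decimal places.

x=29.135 y=15.581

eq1: (x + 37.139)² + (y − 31.195)² = 68.0887343223²
eq2: (x − 3.507)² + (y − 35.341)² = 32.3612815616²
eq3: (x − 17.167)² + (y − 0.080)² = 19.5841296628²
eq3−eq2, eq3−eq1 (x²,y² cancel):
  -27.320·x + 70.522·y = 302.858631
  -108.612·x + 62.230·y = -2194.816550
det = -27.320·62.230 − 70.522·-108.612 = 5959.411864
x = (302.858631·62.230 − 70.522·-2194.816550) / 5959.411864 = 29.135383
y = (-27.320·-2194.816550 − 302.858631·-108.612) / 5959.411864 = 15.581482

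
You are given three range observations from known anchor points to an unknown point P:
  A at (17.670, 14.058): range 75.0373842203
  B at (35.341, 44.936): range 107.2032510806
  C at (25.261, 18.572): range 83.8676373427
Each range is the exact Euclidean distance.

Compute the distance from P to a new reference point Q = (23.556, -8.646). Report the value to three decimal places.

eq1: (x − 17.670)² + (y − 14.058)² = 75.0373842203²
eq2: (x − 35.341)² + (y − 44.936)² = 107.2032510806²
eq3: (x − 25.261)² + (y − 18.572)² = 83.8676373427²
eq3−eq1, eq3−eq2 (x²,y² cancel):
  -15.182·x − 9.028·y = 929.990522
  20.160·x + 52.728·y = -2173.563377
det = -15.182·52.728 − -9.028·20.160 = -618.512016
x = (929.990522·52.728 − -9.028·-2173.563377) / -618.512016 = -47.555438
y = (-15.182·-2173.563377 − 929.990522·20.160) / -618.512016 = -23.039860
|P − Q| = √((-47.555438 − 23.556)² + (-23.039860 − -8.646)²) = 72.553566

72.554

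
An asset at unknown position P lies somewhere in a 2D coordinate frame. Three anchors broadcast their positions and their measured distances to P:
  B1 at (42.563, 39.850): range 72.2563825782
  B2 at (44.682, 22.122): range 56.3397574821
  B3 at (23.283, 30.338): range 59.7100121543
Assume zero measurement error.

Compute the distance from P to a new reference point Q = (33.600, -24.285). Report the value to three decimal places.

eq1: (x − 42.563)² + (y − 39.850)² = 72.2563825782²
eq2: (x − 44.682)² + (y − 22.122)² = 56.3397574821²
eq3: (x − 23.283)² + (y − 30.338)² = 59.7100121543²
eq2−eq3, eq2−eq1 (x²,y² cancel):
  -42.798·x + 16.432·y = -1414.488953
  -4.238·x + 35.456·y = -1133.049089
det = -42.798·35.456 − 16.432·-4.238 = -1447.807072
x = (-1414.488953·35.456 − 16.432·-1133.049089) / -1447.807072 = 21.780428
y = (-42.798·-1133.049089 − -1414.488953·-4.238) / -1447.807072 = -29.353103
|P − Q| = √((21.780428 − 33.600)² + (-29.353103 − -24.285)²) = 12.860325

12.860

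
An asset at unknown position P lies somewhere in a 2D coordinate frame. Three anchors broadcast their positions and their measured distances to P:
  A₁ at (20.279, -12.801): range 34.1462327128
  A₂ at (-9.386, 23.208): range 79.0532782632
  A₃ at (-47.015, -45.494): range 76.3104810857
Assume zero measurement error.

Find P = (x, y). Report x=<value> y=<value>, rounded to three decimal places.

x=29.295 y=-45.735

eq1: (x − 20.279)² + (y + 12.801)² = 34.1462327128²
eq2: (x + 9.386)² + (y − 23.208)² = 79.0532782632²
eq3: (x + 47.015)² + (y + 45.494)² = 76.3104810857²
eq1−eq2, eq1−eq3 (x²,y² cancel):
  -59.330·x + 72.018·y = -5031.850778
  -134.588·x − 65.386·y = -952.313496
det = -59.330·-65.386 − 72.018·-134.588 = 13572.109964
x = (-5031.850778·-65.386 − 72.018·-952.313496) / 13572.109964 = 29.295099
y = (-59.330·-952.313496 − -5031.850778·-134.588) / 13572.109964 = -45.735407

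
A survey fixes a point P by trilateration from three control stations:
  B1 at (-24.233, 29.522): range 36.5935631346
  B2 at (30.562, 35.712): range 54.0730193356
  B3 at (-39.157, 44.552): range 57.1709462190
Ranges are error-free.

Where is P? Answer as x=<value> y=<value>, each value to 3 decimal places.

x=-7.283 y=-2.909

eq1: (x + 24.233)² + (y − 29.522)² = 36.5935631346²
eq2: (x − 30.562)² + (y − 35.712)² = 54.0730193356²
eq3: (x + 39.157)² + (y − 44.552)² = 57.1709462190²
eq2−eq1, eq2−eq3 (x²,y² cancel):
  -109.590·x − 12.380·y = 834.206542
  -139.438·x + 17.680·y = 964.142893
det = -109.590·17.680 − -12.380·-139.438 = -3663.793640
x = (834.206542·17.680 − -12.380·964.142893) / -3663.793640 = -7.283396
y = (-109.590·964.142893 − 834.206542·-139.438) / -3663.793640 = -2.909463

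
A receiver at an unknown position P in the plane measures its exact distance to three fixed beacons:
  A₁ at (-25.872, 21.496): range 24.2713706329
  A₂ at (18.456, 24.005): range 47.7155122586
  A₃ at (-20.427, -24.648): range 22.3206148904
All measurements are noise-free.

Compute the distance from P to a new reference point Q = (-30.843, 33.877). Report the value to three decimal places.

eq1: (x + 25.872)² + (y − 21.496)² = 24.2713706329²
eq2: (x − 18.456)² + (y − 24.005)² = 47.7155122586²
eq3: (x + 20.427)² + (y + 24.648)² = 22.3206148904²
eq2−eq3, eq2−eq1 (x²,y² cancel):
  -77.766·x − 97.306·y = 1886.482533
  -88.656·x − 5.018·y = 1902.245117
det = -77.766·-5.018 − -97.306·-88.656 = -8236.530948
x = (1886.482533·-5.018 − -97.306·1902.245117) / -8236.530948 = -21.323722
y = (-77.766·1902.245117 − 1886.482533·-88.656) / -8236.530948 = -2.345405
|P − Q| = √((-21.323722 − -30.843)² + (-2.345405 − 33.877)²) = 37.452360

37.452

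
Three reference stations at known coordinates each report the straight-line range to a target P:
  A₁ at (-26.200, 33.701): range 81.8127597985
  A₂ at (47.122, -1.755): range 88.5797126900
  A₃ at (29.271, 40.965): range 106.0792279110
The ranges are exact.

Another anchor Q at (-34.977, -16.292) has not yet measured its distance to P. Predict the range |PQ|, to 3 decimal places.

eq1: (x + 26.200)² + (y − 33.701)² = 81.8127597985²
eq2: (x − 47.122)² + (y + 1.755)² = 88.5797126900²
eq3: (x − 29.271)² + (y − 40.965)² = 106.0792279110²
eq2−eq1, eq2−eq3 (x²,y² cancel):
  -146.644·x + 70.912·y = 751.672326
  -35.702·x + 85.440·y = -3095.077337
det = -146.644·85.440 − 70.912·-35.702 = -9997.563136
x = (751.672326·85.440 − 70.912·-3095.077337) / -9997.563136 = -28.377016
y = (-146.644·-3095.077337 − 751.672326·-35.702) / -9997.563136 = -48.082790
|P − Q| = √((-28.377016 − -34.977)² + (-48.082790 − -16.292)²) = 32.468663

32.469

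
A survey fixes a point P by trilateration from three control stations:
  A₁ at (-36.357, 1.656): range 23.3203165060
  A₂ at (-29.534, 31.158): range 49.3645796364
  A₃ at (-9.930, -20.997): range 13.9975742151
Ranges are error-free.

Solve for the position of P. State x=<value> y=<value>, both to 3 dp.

x=-23.568 y=-17.845

eq1: (x + 36.357)² + (y − 1.656)² = 23.3203165060²
eq2: (x + 29.534)² + (y − 31.158)² = 49.3645796364²
eq3: (x + 9.930)² + (y + 20.997)² = 13.9975742151²
eq2−eq3, eq2−eq1 (x²,y² cancel):
  39.208·x − 104.310·y = 937.330428
  -13.646·x − 59.004·y = 1374.520226
det = 39.208·-59.004 − -104.310·-13.646 = -3736.843092
x = (937.330428·-59.004 − -104.310·1374.520226) / -3736.843092 = -23.568011
y = (39.208·1374.520226 − 937.330428·-13.646) / -3736.843092 = -17.844742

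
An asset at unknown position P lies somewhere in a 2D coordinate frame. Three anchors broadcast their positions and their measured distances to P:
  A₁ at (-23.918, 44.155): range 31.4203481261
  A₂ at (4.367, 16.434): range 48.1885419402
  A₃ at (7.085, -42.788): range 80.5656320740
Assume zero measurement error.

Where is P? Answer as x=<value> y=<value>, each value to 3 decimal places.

x=-43.707 y=19.750

eq1: (x + 23.918)² + (y − 44.155)² = 31.4203481261²
eq2: (x − 4.367)² + (y − 16.434)² = 48.1885419402²
eq3: (x − 7.085)² + (y + 42.788)² = 80.5656320740²
eq1−eq2, eq1−eq3 (x²,y² cancel):
  56.570·x − 55.442·y = -3567.485002
  62.006·x − 173.886·y = -6144.307375
det = 56.570·-173.886 − -55.442·62.006 = -6398.994368
x = (-3567.485002·-173.886 − -55.442·-6144.307375) / -6398.994368 = -43.707338
y = (56.570·-6144.307375 − -3567.485002·62.006) / -6398.994368 = 19.749665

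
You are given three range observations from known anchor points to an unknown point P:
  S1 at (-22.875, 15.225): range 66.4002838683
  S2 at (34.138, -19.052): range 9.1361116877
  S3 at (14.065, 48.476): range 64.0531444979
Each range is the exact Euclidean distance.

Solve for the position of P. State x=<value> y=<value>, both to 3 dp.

x=38.186 y=-10.862

eq1: (x + 22.875)² + (y − 15.225)² = 66.4002838683²
eq2: (x − 34.138)² + (y + 19.052)² = 9.1361116877²
eq3: (x − 14.065)² + (y − 48.476)² = 64.0531444979²
eq1−eq2, eq1−eq3 (x²,y² cancel):
  114.026·x − 68.554·y = 5098.844659
  73.880·x + 66.502·y = 2098.872929
det = 114.026·66.502 − -68.554·73.880 = 12647.726572
x = (5098.844659·66.502 − -68.554·2098.872929) / 12647.726572 = 38.186270
y = (114.026·2098.872929 − 5098.844659·73.880) / 12647.726572 = -10.861759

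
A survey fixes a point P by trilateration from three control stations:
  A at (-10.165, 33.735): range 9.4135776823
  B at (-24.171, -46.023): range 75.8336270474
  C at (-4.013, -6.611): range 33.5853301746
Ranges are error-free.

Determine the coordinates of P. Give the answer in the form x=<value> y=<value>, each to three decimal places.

x=-3.617 y=26.972

eq1: (x + 10.165)² + (y − 33.735)² = 9.4135776823²
eq2: (x + 24.171)² + (y + 46.023)² = 75.8336270474²
eq3: (x + 4.013)² + (y + 6.611)² = 33.5853301746²
eq3−eq2, eq3−eq1 (x²,y² cancel):
  -40.316·x − 78.824·y = -1980.220308
  -12.304·x + 80.692·y = 2220.926918
det = -40.316·80.692 − -78.824·-12.304 = -4223.029168
x = (-1980.220308·80.692 − -78.824·2220.926918) / -4223.029168 = -3.616931
y = (-40.316·2220.926918 − -1980.220308·-12.304) / -4223.029168 = 26.971995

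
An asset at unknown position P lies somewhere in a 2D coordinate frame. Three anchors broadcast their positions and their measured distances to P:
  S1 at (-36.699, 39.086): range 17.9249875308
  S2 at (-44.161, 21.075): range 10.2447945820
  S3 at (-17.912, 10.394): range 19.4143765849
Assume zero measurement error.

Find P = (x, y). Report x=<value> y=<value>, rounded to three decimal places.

x=-33.921 y=21.378

eq1: (x + 36.699)² + (y − 39.086)² = 17.9249875308²
eq2: (x + 44.161)² + (y − 21.075)² = 10.2447945820²
eq3: (x + 17.912)² + (y − 10.394)² = 19.4143765849²
eq2−eq3, eq2−eq1 (x²,y² cancel):
  52.498·x − 21.362·y = -2237.436768
  14.924·x + 36.022·y = 263.833089
det = 52.498·36.022 − -21.362·14.924 = 2209.889444
x = (-2237.436768·36.022 − -21.362·263.833089) / 2209.889444 = -33.920676
y = (52.498·263.833089 − -2237.436768·14.924) / 2209.889444 = 21.377638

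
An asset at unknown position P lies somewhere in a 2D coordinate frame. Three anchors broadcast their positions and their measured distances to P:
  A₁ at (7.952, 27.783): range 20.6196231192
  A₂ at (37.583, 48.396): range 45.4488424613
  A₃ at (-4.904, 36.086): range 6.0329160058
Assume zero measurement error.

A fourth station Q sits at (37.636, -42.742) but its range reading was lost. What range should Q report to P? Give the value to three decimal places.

eq1: (x − 7.952)² + (y − 27.783)² = 20.6196231192²
eq2: (x − 37.583)² + (y − 48.396)² = 45.4488424613²
eq3: (x + 4.904)² + (y − 36.086)² = 6.0329160058²
eq1−eq3, eq1−eq2 (x²,y² cancel):
  -25.712·x + 16.606·y = 879.892001
  59.262·x + 41.226·y = 1279.096889
det = -25.712·41.226 − 16.606·59.262 = -2044.107684
x = (879.892001·41.226 − 16.606·1279.096889) / -2044.107684 = -7.354674
y = (-25.712·1279.096889 − 879.892001·59.262) / -2044.107684 = 41.598737
|P − Q| = √((-7.354674 − 37.636)² + (41.598737 − -42.742)²) = 95.590380

95.590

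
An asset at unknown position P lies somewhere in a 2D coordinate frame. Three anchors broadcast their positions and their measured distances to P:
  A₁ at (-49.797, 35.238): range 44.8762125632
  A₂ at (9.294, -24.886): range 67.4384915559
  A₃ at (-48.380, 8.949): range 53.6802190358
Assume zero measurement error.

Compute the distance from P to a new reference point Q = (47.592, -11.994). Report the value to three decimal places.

eq1: (x + 49.797)² + (y − 35.238)² = 44.8762125632²
eq2: (x − 9.294)² + (y + 24.886)² = 67.4384915559²
eq3: (x + 48.380)² + (y − 8.949)² = 53.6802190358²
eq3−eq1, eq3−eq2 (x²,y² cancel):
  -2.834·x + 52.578·y = 2168.440314
  115.348·x − 67.670·y = -3381.401797
det = -2.834·-67.670 − 52.578·115.348 = -5872.990364
x = (2168.440314·-67.670 − 52.578·-3381.401797) / -5872.990364 = -5.286742
y = (-2.834·-3381.401797 − 2168.440314·115.348) / -5872.990364 = 40.957391
|P − Q| = √((-5.286742 − 47.592)² + (40.957391 − -11.994)²) = 74.833222

74.833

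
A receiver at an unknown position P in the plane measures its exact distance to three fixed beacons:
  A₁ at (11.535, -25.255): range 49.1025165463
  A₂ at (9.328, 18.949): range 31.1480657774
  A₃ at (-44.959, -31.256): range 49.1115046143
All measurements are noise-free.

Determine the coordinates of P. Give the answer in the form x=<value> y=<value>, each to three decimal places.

eq1: (x − 11.535)² + (y + 25.255)² = 49.1025165463²
eq2: (x − 9.328)² + (y − 18.949)² = 31.1480657774²
eq3: (x + 44.959)² + (y + 31.256)² = 49.1115046143²
eq3−eq1, eq3−eq2 (x²,y² cancel):
  112.988·x + 12.002·y = -2226.495213
  108.574·x + 100.410·y = -1110.435148
det = 112.988·100.410 − 12.002·108.574 = 10042.019932
x = (-2226.495213·100.410 − 12.002·-1110.435148) / 10042.019932 = -20.935523
y = (112.988·-1110.435148 − -2226.495213·108.574) / 10042.019932 = 11.578711

x=-20.936 y=11.579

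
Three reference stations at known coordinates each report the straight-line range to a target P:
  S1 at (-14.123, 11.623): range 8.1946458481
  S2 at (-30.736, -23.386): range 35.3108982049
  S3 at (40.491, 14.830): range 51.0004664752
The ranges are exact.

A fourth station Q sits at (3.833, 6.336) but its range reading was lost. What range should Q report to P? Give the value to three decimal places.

13.438

eq1: (x + 14.123)² + (y − 11.623)² = 8.1946458481²
eq2: (x + 30.736)² + (y + 23.386)² = 35.3108982049²
eq3: (x − 40.491)² + (y − 14.830)² = 51.0004664752²
eq1−eq2, eq1−eq3 (x²,y² cancel):
  -33.226·x − 70.018·y = -22.653877
  109.228·x + 6.414·y = -1008.998637
det = -33.226·6.414 − -70.018·109.228 = 7434.814540
x = (-22.653877·6.414 − -70.018·-1008.998637) / 7434.814540 = -9.521874
y = (-33.226·-1008.998637 − -22.653877·109.228) / 7434.814540 = 4.842007
|P − Q| = √((-9.521874 − 3.833)² + (4.842007 − 6.336)²) = 13.438180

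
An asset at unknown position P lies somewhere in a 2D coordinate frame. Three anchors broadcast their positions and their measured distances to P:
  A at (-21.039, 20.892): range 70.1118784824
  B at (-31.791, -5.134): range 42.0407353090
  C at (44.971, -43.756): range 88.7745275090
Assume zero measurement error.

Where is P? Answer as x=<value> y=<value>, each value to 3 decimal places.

x=-43.788 y=-45.427

eq1: (x + 21.039)² + (y − 20.892)² = 70.1118784824²
eq2: (x + 31.791)² + (y + 5.134)² = 42.0407353090²
eq3: (x − 44.971)² + (y + 43.756)² = 88.7745275090²
eq2−eq1, eq2−eq3 (x²,y² cancel):
  21.504·x + 52.052·y = -3306.162531
  153.524·x − 77.244·y = -3213.540569
det = 21.504·-77.244 − 52.052·153.524 = -9652.286224
x = (-3306.162531·-77.244 − 52.052·-3213.540569) / -9652.286224 = -43.787806
y = (21.504·-3213.540569 − -3306.162531·153.524) / -9652.286224 = -45.426680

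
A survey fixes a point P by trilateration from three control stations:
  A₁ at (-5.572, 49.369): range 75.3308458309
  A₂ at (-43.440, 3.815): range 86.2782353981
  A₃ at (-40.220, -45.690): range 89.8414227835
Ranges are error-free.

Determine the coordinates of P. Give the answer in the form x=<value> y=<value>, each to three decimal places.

eq1: (x + 5.572)² + (y − 49.369)² = 75.3308458309²
eq2: (x + 43.440)² + (y − 3.815)² = 86.2782353981²
eq3: (x + 40.220)² + (y + 45.690)² = 89.8414227835²
eq1−eq2, eq1−eq3 (x²,y² cancel):
  -75.736·x − 91.108·y = -2335.955090
  -69.296·x − 190.118·y = -1159.865759
det = -75.736·-190.118 − -91.108·-69.296 = 8085.356880
x = (-2335.955090·-190.118 − -91.108·-1159.865759) / 8085.356880 = 41.857653
y = (-75.736·-1159.865759 − -2335.955090·-69.296) / 8085.356880 = -9.155904

x=41.858 y=-9.156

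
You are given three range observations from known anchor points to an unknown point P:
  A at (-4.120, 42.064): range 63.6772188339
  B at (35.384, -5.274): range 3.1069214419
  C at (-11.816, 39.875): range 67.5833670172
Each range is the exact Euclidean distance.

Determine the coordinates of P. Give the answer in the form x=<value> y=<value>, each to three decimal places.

eq1: (x + 4.120)² + (y − 42.064)² = 63.6772188339²
eq2: (x − 35.384)² + (y + 5.274)² = 3.1069214419²
eq3: (x + 11.816)² + (y − 39.875)² = 67.5833670172²
eq3−eq2, eq3−eq1 (x²,y² cancel):
  94.400·x − 90.298·y = 4108.067588
  15.392·x + 4.378·y = 569.444314
det = 94.400·4.378 − -90.298·15.392 = 1803.150016
x = (4108.067588·4.378 − -90.298·569.444314) / 1803.150016 = 38.490864
y = (94.400·569.444314 − 4108.067588·15.392) / 1803.150016 = -5.255155

x=38.491 y=-5.255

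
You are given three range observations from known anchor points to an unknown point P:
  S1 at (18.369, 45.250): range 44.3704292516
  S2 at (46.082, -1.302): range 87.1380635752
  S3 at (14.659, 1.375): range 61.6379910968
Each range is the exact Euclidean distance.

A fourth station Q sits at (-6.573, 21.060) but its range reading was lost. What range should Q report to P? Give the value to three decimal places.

32.980

eq1: (x − 18.369)² + (y − 45.250)² = 44.3704292516²
eq2: (x − 46.082)² + (y + 1.302)² = 87.1380635752²
eq3: (x − 14.659)² + (y − 1.375)² = 61.6379910968²
eq3−eq2, eq3−eq1 (x²,y² cancel):
  62.846·x − 5.354·y = -1885.331155
  7.420·x + 87.750·y = 3998.712709
det = 62.846·87.750 − -5.354·7.420 = 5554.463180
x = (-1885.331155·87.750 − -5.354·3998.712709) / 5554.463180 = -25.930265
y = (62.846·3998.712709 − -1885.331155·7.420) / 5554.463180 = 47.761997
|P − Q| = √((-25.930265 − -6.573)² + (47.761997 − 21.060)²) = 32.980303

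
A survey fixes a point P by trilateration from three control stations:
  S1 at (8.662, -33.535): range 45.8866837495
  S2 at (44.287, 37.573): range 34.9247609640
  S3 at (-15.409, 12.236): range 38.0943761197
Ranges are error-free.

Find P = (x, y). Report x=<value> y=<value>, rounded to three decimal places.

x=22.630 y=10.174

eq1: (x − 8.662)² + (y + 33.535)² = 45.8866837495²
eq2: (x − 44.287)² + (y − 37.573)² = 34.9247609640²
eq3: (x + 15.409)² + (y − 12.236)² = 38.0943761197²
eq2−eq1, eq2−eq3 (x²,y² cancel):
  -71.250·x − 142.216·y = -3059.291046
  -119.392·x − 50.674·y = -3217.354285
det = -71.250·-50.674 − -142.216·-119.392 = -13368.930172
x = (-3059.291046·-50.674 − -142.216·-3217.354285) / -13368.930172 = 22.629540
y = (-71.250·-3217.354285 − -3059.291046·-119.392) / -13368.930172 = 10.174216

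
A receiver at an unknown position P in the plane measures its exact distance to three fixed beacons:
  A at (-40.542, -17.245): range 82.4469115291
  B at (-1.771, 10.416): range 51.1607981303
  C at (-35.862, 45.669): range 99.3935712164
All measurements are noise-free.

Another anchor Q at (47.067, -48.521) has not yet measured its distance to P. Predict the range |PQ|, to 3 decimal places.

32.695

eq1: (x + 40.542)² + (y + 17.245)² = 82.4469115291²
eq2: (x + 1.771)² + (y − 10.416)² = 51.1607981303²
eq3: (x + 35.862)² + (y − 45.669)² = 99.3935712164²
eq1−eq3, eq1−eq2 (x²,y² cancel):
  9.360·x + 125.828·y = -1650.891962
  77.542·x + 55.322·y = 2350.651663
det = 9.360·55.322 − 125.828·77.542 = -9239.140856
x = (-1650.891962·55.322 − 125.828·2350.651663) / -9239.140856 = 41.898749
y = (9.360·2350.651663 − -1650.891962·77.542) / -9239.140856 = -16.236960
|P − Q| = √((41.898749 − 47.067)² + (-16.236960 − -48.521)²) = 32.695107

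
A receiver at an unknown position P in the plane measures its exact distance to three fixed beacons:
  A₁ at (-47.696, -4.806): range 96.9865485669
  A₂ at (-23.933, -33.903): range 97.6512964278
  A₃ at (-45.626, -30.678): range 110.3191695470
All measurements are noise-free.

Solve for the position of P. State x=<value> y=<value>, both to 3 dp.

x=37.043 y=42.371

eq1: (x + 47.696)² + (y + 4.806)² = 96.9865485669²
eq2: (x + 23.933)² + (y + 33.903)² = 97.6512964278²
eq3: (x + 45.626)² + (y + 30.678)² = 110.3191695470²
eq3−eq2, eq3−eq1 (x²,y² cancel):
  43.386·x − 6.450·y = 1333.873814
  -4.140·x + 51.744·y = 2039.063059
det = 43.386·51.744 − -6.450·-4.140 = 2218.262184
x = (1333.873814·51.744 − -6.450·2039.063059) / 2218.262184 = 37.043377
y = (43.386·2039.063059 − 1333.873814·-4.140) / 2218.262184 = 42.370567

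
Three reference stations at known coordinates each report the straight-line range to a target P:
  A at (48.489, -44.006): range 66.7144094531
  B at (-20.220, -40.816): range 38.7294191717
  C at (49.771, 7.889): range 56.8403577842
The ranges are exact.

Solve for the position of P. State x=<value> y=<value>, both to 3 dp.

eq1: (x − 48.489)² + (y + 44.006)² = 66.7144094531²
eq2: (x + 20.220)² + (y + 40.816)² = 38.7294191717²
eq3: (x − 49.771)² + (y − 7.889)² = 56.8403577842²
eq2−eq1, eq2−eq3 (x²,y² cancel):
  137.418·x − 6.380·y = -737.927618
  139.982·x + 97.410·y = -1266.263858
det = 137.418·97.410 − -6.380·139.982 = 14278.972540
x = (-737.927618·97.410 − -6.380·-1266.263858) / 14278.972540 = -5.599863
y = (137.418·-1266.263858 − -737.927618·139.982) / 14278.972540 = -4.952097

x=-5.600 y=-4.952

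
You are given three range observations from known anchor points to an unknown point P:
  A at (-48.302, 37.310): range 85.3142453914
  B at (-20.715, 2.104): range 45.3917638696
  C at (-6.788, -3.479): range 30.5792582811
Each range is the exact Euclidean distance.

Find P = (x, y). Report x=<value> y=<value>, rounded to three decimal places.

eq1: (x + 48.302)² + (y − 37.310)² = 85.3142453914²
eq2: (x + 20.715)² + (y − 2.104)² = 45.3917638696²
eq3: (x + 6.788)² + (y + 3.479)² = 30.5792582811²
eq2−eq3, eq2−eq1 (x²,y² cancel):
  27.854·x − 11.166·y = 749.963534
  -55.174·x + 70.412·y = -1926.526977
det = 27.854·70.412 − -11.166·-55.174 = 1345.182964
x = (749.963534·70.412 − -11.166·-1926.526977) / 1345.182964 = 23.264368
y = (27.854·-1926.526977 − 749.963534·-55.174) / 1345.182964 = -9.131096

x=23.264 y=-9.131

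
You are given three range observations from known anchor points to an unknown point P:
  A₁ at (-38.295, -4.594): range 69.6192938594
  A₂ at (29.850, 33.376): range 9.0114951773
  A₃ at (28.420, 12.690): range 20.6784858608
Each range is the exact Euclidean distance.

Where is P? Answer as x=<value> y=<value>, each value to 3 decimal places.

eq1: (x + 38.295)² + (y + 4.594)² = 69.6192938594²
eq2: (x − 29.850)² + (y − 33.376)² = 9.0114951773²
eq3: (x − 28.420)² + (y − 12.690)² = 20.6784858608²
eq1−eq3, eq1−eq2 (x²,y² cancel):
  133.430·x + 34.568·y = 3900.366939
  136.290·x + 75.940·y = 5283.007047
det = 133.430·75.940 − 34.568·136.290 = 5421.401480
x = (3900.366939·75.940 − 34.568·5283.007047) / 5421.401480 = 20.948620
y = (133.430·5283.007047 − 3900.366939·136.290) / 5421.401480 = 31.971552

x=20.949 y=31.972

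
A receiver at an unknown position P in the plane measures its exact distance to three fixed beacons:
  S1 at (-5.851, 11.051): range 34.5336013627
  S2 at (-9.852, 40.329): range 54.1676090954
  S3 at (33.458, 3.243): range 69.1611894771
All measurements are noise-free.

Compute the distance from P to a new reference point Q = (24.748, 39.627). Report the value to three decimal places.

eq1: (x + 5.851)² + (y − 11.051)² = 34.5336013627²
eq2: (x + 9.852)² + (y − 40.329)² = 54.1676090954²
eq3: (x − 33.458)² + (y − 3.243)² = 69.1611894771²
eq2−eq3, eq2−eq1 (x²,y² cancel):
  86.620·x − 74.172·y = -2442.675587
  8.002·x − 58.556·y = 174.428909
det = 86.620·-58.556 − -74.172·8.002 = -4478.596376
x = (-2442.675587·-58.556 − -74.172·174.428909) / -4478.596376 = -34.825878
y = (86.620·174.428909 − -2442.675587·8.002) / -4478.596376 = -7.737987
|P − Q| = √((-34.825878 − 24.748)² + (-7.737987 − 39.627)²) = 76.108403

76.108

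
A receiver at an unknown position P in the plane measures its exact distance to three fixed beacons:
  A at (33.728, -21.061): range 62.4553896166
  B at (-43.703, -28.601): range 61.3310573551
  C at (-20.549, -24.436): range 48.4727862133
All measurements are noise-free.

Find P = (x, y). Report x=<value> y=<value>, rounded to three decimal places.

eq1: (x − 33.728)² + (y + 21.061)² = 62.4553896166²
eq2: (x + 43.703)² + (y + 28.601)² = 61.3310573551²
eq3: (x + 20.549)² + (y + 24.436)² = 48.4727862133²
eq2−eq1, eq2−eq3 (x²,y² cancel):
  154.862·x + 15.080·y = -1286.002801
  46.308·x + 8.330·y = -296.702320
det = 154.862·8.330 − 15.080·46.308 = 591.675820
x = (-1286.002801·8.330 − 15.080·-296.702320) / 591.675820 = -10.543159
y = (154.862·-296.702320 − -1286.002801·46.308) / 591.675820 = 22.992833

x=-10.543 y=22.993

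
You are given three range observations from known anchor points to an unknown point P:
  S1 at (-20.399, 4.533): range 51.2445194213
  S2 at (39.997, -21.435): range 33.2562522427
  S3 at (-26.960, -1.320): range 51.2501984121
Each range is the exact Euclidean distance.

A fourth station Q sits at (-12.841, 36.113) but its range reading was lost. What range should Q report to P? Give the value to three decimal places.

76.195

eq1: (x + 20.399)² + (y − 4.533)² = 51.2445194213²
eq2: (x − 39.997)² + (y + 21.435)² = 33.2562522427²
eq3: (x + 26.960)² + (y + 1.320)² = 51.2501984121²
eq3−eq1, eq3−eq2 (x²,y² cancel):
  13.122·x + 11.706·y = -291.334643
  133.914·x − 40.230·y = 2851.239758
det = 13.122·-40.230 − 11.706·133.914 = -2095.495344
x = (-291.334643·-40.230 − 11.706·2851.239758) / -2095.495344 = 10.334654
y = (13.122·2851.239758 − -291.334643·133.914) / -2095.495344 = -36.472405
|P − Q| = √((10.334654 − -12.841)² + (-36.472405 − 36.113)²) = 76.195486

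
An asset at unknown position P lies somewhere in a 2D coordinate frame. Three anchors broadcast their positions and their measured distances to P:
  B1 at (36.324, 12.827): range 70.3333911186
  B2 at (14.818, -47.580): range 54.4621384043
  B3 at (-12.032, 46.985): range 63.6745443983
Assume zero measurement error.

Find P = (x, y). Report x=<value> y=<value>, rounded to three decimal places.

eq1: (x − 36.324)² + (y − 12.827)² = 70.3333911186²
eq2: (x − 14.818)² + (y + 47.580)² = 54.4621384043²
eq3: (x + 12.032)² + (y − 46.985)² = 63.6745443983²
eq3−eq1, eq3−eq2 (x²,y² cancel):
  96.712·x − 68.316·y = -1760.732646
  53.700·x − 189.130·y = 1219.393360
det = 96.712·-189.130 − -68.316·53.700 = -14622.571360
x = (-1760.732646·-189.130 − -68.316·1219.393360) / -14622.571360 = -28.470467
y = (96.712·1219.393360 − -1760.732646·53.700) / -14622.571360 = -14.531050

x=-28.470 y=-14.531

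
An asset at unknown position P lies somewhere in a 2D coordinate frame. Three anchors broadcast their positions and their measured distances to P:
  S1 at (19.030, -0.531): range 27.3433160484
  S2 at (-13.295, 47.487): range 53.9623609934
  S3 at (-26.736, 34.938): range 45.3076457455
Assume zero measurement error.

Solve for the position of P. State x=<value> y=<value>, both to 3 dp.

x=-7.722 y=-6.187

eq1: (x − 19.030)² + (y + 0.531)² = 27.3433160484²
eq2: (x + 13.295)² + (y − 47.487)² = 53.9623609934²
eq3: (x + 26.736)² + (y − 34.938)² = 45.3076457455²
eq2−eq3, eq2−eq1 (x²,y² cancel):
  -26.882·x − 25.098·y = 362.858987
  64.650·x − 96.036·y = 94.930138
det = -26.882·-96.036 − -25.098·64.650 = 4204.225452
x = (362.858987·-96.036 − -25.098·94.930138) / 4204.225452 = -7.721986
y = (-26.882·94.930138 − 362.858987·64.650) / 4204.225452 = -6.186810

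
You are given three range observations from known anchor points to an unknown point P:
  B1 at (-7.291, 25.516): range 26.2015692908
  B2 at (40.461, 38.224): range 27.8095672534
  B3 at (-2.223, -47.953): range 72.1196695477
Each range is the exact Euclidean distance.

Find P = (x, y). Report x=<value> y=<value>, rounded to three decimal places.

eq1: (x + 7.291)² + (y − 25.516)² = 26.2015692908²
eq2: (x − 40.461)² + (y − 38.224)² = 27.8095672534²
eq3: (x + 2.223)² + (y + 47.953)² = 72.1196695477²
eq2−eq3, eq2−eq1 (x²,y² cancel):
  -85.368·x − 172.354·y = -5221.609464
  -95.504·x − 25.416·y = -2307.091962
det = -85.368·-25.416 − -172.354·-95.504 = -14290.783328
x = (-5221.609464·-25.416 − -172.354·-2307.091962) / -14290.783328 = 18.538109
y = (-85.368·-2307.091962 − -5221.609464·-95.504) / -14290.783328 = 21.113802

x=18.538 y=21.114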